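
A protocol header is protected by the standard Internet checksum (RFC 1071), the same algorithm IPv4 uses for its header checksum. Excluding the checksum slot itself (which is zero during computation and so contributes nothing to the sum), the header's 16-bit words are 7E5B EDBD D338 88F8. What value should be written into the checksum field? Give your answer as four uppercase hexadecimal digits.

One's-complement addition (fold any carry out of bit 15 back into bit 0):
  0x7E5B + 0xEDBD = 0x16C18 → wrap carry → 0x6C19
  0x6C19 + 0xD338 = 0x13F51 → wrap carry → 0x3F52
  0x3F52 + 0x88F8 = 0x0C84A
One's-complement sum = 0xC84A.
Checksum = ~0xC84A & 0xFFFF = 0x37B5.

37B5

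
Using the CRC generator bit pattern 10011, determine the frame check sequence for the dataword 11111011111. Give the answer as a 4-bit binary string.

Append 4 zeros: 111110111110000. Divide by 10011 (XOR where the leading bit is 1):
  pos 0: 11111 XOR 10011 = 01100
  pos 1: 11000 XOR 10011 = 01011
  pos 2: 10111 XOR 10011 = 00100
  pos 4: 10011 XOR 10011 = 00000
  pos 9: 11000 XOR 10011 = 01011
  pos 10: 10110 XOR 10011 = 00101
Remainder (last 4 bits) = 0101. This is the CRC / FCS.

0101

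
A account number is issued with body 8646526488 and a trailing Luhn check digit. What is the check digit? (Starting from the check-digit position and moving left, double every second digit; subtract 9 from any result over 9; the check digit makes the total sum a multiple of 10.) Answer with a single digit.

Partial digits right→left: 8 8 4 6 2 5 6 4 6 8
Double every second digit counting from the check-digit position (so the 1st, 3rd, 5th, ... of the partial from the right).
  doubled (with −9 where >9): 7 8 4 3 3 → sum 25
  kept as-is: 8 6 5 4 8 → sum 31
Total = 25 + 31 = 56.
Check digit = (10 − (56 mod 10)) mod 10 = 4.

4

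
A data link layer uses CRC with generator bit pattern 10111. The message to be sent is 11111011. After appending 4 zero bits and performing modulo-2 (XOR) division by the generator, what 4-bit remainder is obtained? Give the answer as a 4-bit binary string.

Append 4 zeros: 111110110000. Divide by 10111 (XOR where the leading bit is 1):
  pos 0: 11111 XOR 10111 = 01000
  pos 1: 10000 XOR 10111 = 00111
  pos 3: 11111 XOR 10111 = 01000
  pos 4: 10000 XOR 10111 = 00111
  pos 6: 11100 XOR 10111 = 01011
  pos 7: 10110 XOR 10111 = 00001
Remainder (last 4 bits) = 0001. This is the CRC / FCS.

0001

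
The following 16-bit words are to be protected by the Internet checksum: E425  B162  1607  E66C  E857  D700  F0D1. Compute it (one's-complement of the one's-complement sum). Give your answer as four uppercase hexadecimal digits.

BDD8

One's-complement addition (fold any carry out of bit 15 back into bit 0):
  0xE425 + 0xB162 = 0x19587 → wrap carry → 0x9588
  0x9588 + 0x1607 = 0x0AB8F
  0xAB8F + 0xE66C = 0x191FB → wrap carry → 0x91FC
  0x91FC + 0xE857 = 0x17A53 → wrap carry → 0x7A54
  0x7A54 + 0xD700 = 0x15154 → wrap carry → 0x5155
  0x5155 + 0xF0D1 = 0x14226 → wrap carry → 0x4227
One's-complement sum = 0x4227.
Checksum = ~0x4227 & 0xFFFF = 0xBDD8.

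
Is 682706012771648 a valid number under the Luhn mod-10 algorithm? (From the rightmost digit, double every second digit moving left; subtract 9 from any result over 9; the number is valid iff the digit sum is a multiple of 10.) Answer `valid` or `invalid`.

invalid

From the right, keep odd positions and double even positions (subtract 9 from any doubled value over 9):
  doubled (positions 2,4,...): 8 2 5 2 3 5 7 → sum 32
  kept (positions 1,3,...): 8 6 7 2 0 0 2 6 → sum 31
Total = 63.
63 mod 10 = 3, so the number is invalid.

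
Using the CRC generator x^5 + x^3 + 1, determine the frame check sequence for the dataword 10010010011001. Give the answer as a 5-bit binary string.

Append 5 zeros: 1001001001100100000. Divide by 101001 (XOR where the leading bit is 1):
  pos 0: 100100 XOR 101001 = 001101
  pos 2: 110110 XOR 101001 = 011111
  pos 3: 111110 XOR 101001 = 010111
  pos 4: 101111 XOR 101001 = 000110
  pos 7: 110100 XOR 101001 = 011101
  pos 8: 111011 XOR 101001 = 010010
  pos 9: 100100 XOR 101001 = 001101
  pos 11: 110100 XOR 101001 = 011101
  pos 12: 111010 XOR 101001 = 010011
  pos 13: 100110 XOR 101001 = 001111
Remainder (last 5 bits) = 01111. This is the CRC / FCS.

01111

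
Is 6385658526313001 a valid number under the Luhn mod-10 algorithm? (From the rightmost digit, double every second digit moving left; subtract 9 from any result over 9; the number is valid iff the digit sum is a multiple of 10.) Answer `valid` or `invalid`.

invalid

From the right, keep odd positions and double even positions (subtract 9 from any doubled value over 9):
  doubled (positions 2,4,...): 0 6 6 4 7 3 7 3 → sum 36
  kept (positions 1,3,...): 1 0 1 6 5 5 5 3 → sum 26
Total = 62.
62 mod 10 = 2, so the number is invalid.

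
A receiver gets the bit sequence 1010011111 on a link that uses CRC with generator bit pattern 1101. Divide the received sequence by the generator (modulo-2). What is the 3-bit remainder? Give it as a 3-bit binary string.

000

Modulo-2 division of 1010011111 by 1101:
  pos 0: 1010 XOR 1101 = 0111
  pos 1: 1110 XOR 1101 = 0011
  pos 3: 1111 XOR 1101 = 0010
  pos 5: 1011 XOR 1101 = 0110
  pos 6: 1101 XOR 1101 = 0000
Remainder = 000 (zero — the frame passes the CRC check).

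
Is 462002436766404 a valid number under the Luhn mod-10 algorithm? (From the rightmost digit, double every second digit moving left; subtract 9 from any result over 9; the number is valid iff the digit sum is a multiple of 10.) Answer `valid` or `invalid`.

invalid

From the right, keep odd positions and double even positions (subtract 9 from any doubled value over 9):
  doubled (positions 2,4,...): 0 3 5 6 4 0 3 → sum 21
  kept (positions 1,3,...): 4 4 6 6 4 0 2 4 → sum 30
Total = 51.
51 mod 10 = 1, so the number is invalid.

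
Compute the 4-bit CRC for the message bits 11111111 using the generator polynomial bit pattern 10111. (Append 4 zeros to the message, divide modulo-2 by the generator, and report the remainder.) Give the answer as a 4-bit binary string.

1010

Append 4 zeros: 111111110000. Divide by 10111 (XOR where the leading bit is 1):
  pos 0: 11111 XOR 10111 = 01000
  pos 1: 10001 XOR 10111 = 00110
  pos 3: 11011 XOR 10111 = 01100
  pos 4: 11000 XOR 10111 = 01111
  pos 5: 11110 XOR 10111 = 01001
  pos 6: 10010 XOR 10111 = 00101
Remainder (last 4 bits) = 1010. This is the CRC / FCS.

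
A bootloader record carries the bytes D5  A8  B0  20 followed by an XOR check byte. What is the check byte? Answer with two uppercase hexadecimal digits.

ED

XOR the bytes together:
  start with 0xD5
  0xD5 ⊕ 0xA8 = 0x7D
  0x7D ⊕ 0xB0 = 0xCD
  0xCD ⊕ 0x20 = 0xED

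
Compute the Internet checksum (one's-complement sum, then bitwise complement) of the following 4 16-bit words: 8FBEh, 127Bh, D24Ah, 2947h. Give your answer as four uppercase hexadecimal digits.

6234

One's-complement addition (fold any carry out of bit 15 back into bit 0):
  0x8FBE + 0x127B = 0x0A239
  0xA239 + 0xD24A = 0x17483 → wrap carry → 0x7484
  0x7484 + 0x2947 = 0x09DCB
One's-complement sum = 0x9DCB.
Checksum = ~0x9DCB & 0xFFFF = 0x6234.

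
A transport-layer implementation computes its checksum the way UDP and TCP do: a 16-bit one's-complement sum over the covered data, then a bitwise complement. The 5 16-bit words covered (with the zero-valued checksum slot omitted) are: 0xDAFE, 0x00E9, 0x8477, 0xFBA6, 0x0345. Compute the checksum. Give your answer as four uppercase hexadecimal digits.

A0B4

One's-complement addition (fold any carry out of bit 15 back into bit 0):
  0xDAFE + 0x00E9 = 0x0DBE7
  0xDBE7 + 0x8477 = 0x1605E → wrap carry → 0x605F
  0x605F + 0xFBA6 = 0x15C05 → wrap carry → 0x5C06
  0x5C06 + 0x0345 = 0x05F4B
One's-complement sum = 0x5F4B.
Checksum = ~0x5F4B & 0xFFFF = 0xA0B4.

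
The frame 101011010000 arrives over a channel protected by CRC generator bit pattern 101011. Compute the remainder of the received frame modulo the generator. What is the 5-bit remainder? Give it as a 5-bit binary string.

10000

Modulo-2 division of 101011010000 by 101011:
  pos 0: 101011 XOR 101011 = 000000
Remainder = 10000 (nonzero — an error is detected).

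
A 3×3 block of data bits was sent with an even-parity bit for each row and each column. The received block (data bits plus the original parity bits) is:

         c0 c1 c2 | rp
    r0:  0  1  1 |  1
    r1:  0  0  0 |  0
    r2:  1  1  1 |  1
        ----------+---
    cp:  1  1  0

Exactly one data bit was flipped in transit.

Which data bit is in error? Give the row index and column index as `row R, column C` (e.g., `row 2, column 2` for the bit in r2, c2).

row 0, column 1

Recompute each row's even parity and compare to rp:
  r0: data parity 0, sent rp 1 → mismatch
  r1: data parity 0, sent rp 0 → ok
  r2: data parity 1, sent rp 1 → ok
Recompute each column's even parity and compare to cp:
  c0: data parity 1, sent cp 1 → ok
  c1: data parity 0, sent cp 1 → mismatch
  c2: data parity 0, sent cp 0 → ok
Exactly one row (r0) and one column (c1) fail → the flipped bit is at their intersection.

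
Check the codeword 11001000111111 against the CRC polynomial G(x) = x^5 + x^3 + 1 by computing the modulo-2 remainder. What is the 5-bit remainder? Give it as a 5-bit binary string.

00000

Modulo-2 division of 11001000111111 by 101001:
  pos 0: 110010 XOR 101001 = 011011
  pos 1: 110110 XOR 101001 = 011111
  pos 2: 111110 XOR 101001 = 010111
  pos 3: 101111 XOR 101001 = 000110
  pos 6: 110111 XOR 101001 = 011110
  pos 7: 111101 XOR 101001 = 010100
  pos 8: 101001 XOR 101001 = 000000
Remainder = 00000 (zero — the frame passes the CRC check).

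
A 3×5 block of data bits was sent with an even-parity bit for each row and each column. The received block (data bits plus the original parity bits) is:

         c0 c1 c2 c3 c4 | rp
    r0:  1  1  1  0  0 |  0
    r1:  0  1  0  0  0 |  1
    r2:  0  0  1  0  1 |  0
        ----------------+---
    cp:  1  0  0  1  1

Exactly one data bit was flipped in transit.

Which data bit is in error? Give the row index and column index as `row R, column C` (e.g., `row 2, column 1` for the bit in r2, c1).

row 0, column 3

Recompute each row's even parity and compare to rp:
  r0: data parity 1, sent rp 0 → mismatch
  r1: data parity 1, sent rp 1 → ok
  r2: data parity 0, sent rp 0 → ok
Recompute each column's even parity and compare to cp:
  c0: data parity 1, sent cp 1 → ok
  c1: data parity 0, sent cp 0 → ok
  c2: data parity 0, sent cp 0 → ok
  c3: data parity 0, sent cp 1 → mismatch
  c4: data parity 1, sent cp 1 → ok
Exactly one row (r0) and one column (c3) fail → the flipped bit is at their intersection.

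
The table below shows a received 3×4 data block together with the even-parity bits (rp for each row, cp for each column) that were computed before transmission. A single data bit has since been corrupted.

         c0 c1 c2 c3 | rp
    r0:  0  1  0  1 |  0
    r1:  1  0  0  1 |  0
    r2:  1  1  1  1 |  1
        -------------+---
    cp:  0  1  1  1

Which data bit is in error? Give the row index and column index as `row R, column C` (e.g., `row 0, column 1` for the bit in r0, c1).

row 2, column 1

Recompute each row's even parity and compare to rp:
  r0: data parity 0, sent rp 0 → ok
  r1: data parity 0, sent rp 0 → ok
  r2: data parity 0, sent rp 1 → mismatch
Recompute each column's even parity and compare to cp:
  c0: data parity 0, sent cp 0 → ok
  c1: data parity 0, sent cp 1 → mismatch
  c2: data parity 1, sent cp 1 → ok
  c3: data parity 1, sent cp 1 → ok
Exactly one row (r2) and one column (c1) fail → the flipped bit is at their intersection.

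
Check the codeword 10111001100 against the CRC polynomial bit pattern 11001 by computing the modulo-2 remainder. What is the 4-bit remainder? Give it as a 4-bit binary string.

Modulo-2 division of 10111001100 by 11001:
  pos 0: 10111 XOR 11001 = 01110
  pos 1: 11100 XOR 11001 = 00101
  pos 3: 10101 XOR 11001 = 01100
  pos 4: 11001 XOR 11001 = 00000
Remainder = 0000 (zero — the frame passes the CRC check).

0000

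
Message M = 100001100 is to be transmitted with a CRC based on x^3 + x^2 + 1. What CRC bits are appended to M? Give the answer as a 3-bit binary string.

Append 3 zeros: 100001100000. Divide by 1101 (XOR where the leading bit is 1):
  pos 0: 1000 XOR 1101 = 0101
  pos 1: 1010 XOR 1101 = 0111
  pos 2: 1111 XOR 1101 = 0010
  pos 4: 1010 XOR 1101 = 0111
  pos 5: 1110 XOR 1101 = 0011
  pos 7: 1100 XOR 1101 = 0001
Remainder (last 3 bits) = 010. This is the CRC / FCS.

010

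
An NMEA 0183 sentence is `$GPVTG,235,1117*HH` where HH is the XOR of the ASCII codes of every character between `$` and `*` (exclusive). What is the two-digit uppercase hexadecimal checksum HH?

XOR the ASCII codes of the payload characters:
  'G' = 0x47 → acc = 0x47
  'P' = 0x50 → acc = 0x17
  'V' = 0x56 → acc = 0x41
  'T' = 0x54 → acc = 0x15
  'G' = 0x47 → acc = 0x52
  ',' = 0x2C → acc = 0x7E
  '2' = 0x32 → acc = 0x4C
  '3' = 0x33 → acc = 0x7F
  '5' = 0x35 → acc = 0x4A
  ',' = 0x2C → acc = 0x66
  '1' = 0x31 → acc = 0x57
  '1' = 0x31 → acc = 0x66
  '1' = 0x31 → acc = 0x57
  '7' = 0x37 → acc = 0x60
Checksum = 0x60.

60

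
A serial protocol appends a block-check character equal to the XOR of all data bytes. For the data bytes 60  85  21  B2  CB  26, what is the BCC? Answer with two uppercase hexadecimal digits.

XOR the bytes together:
  start with 0x60
  0x60 ⊕ 0x85 = 0xE5
  0xE5 ⊕ 0x21 = 0xC4
  0xC4 ⊕ 0xB2 = 0x76
  0x76 ⊕ 0xCB = 0xBD
  0xBD ⊕ 0x26 = 0x9B

9B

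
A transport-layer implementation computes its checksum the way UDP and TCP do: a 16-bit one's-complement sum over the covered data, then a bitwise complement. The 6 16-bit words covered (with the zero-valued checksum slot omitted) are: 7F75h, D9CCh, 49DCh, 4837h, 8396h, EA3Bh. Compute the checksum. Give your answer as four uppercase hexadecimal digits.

One's-complement addition (fold any carry out of bit 15 back into bit 0):
  0x7F75 + 0xD9CC = 0x15941 → wrap carry → 0x5942
  0x5942 + 0x49DC = 0x0A31E
  0xA31E + 0x4837 = 0x0EB55
  0xEB55 + 0x8396 = 0x16EEB → wrap carry → 0x6EEC
  0x6EEC + 0xEA3B = 0x15927 → wrap carry → 0x5928
One's-complement sum = 0x5928.
Checksum = ~0x5928 & 0xFFFF = 0xA6D7.

A6D7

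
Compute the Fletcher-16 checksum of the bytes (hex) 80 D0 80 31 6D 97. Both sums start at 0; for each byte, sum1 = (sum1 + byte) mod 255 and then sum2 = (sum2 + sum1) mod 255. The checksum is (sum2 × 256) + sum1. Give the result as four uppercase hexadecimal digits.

1F08

Running sums (mod 255):
  after byte 0 (80): sum1=128, sum2=128
  after byte 1 (D0): sum1=81, sum2=209
  after byte 2 (80): sum1=209, sum2=163
  after byte 3 (31): sum1=3, sum2=166
  after byte 4 (6D): sum1=112, sum2=23
  after byte 5 (97): sum1=8, sum2=31
Checksum = sum2·256 + sum1 = 31·256 + 8 = 7944 = 0x1F08.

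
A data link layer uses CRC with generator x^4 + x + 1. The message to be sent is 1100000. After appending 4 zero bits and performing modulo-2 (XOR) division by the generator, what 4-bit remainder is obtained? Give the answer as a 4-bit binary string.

Append 4 zeros: 11000000000. Divide by 10011 (XOR where the leading bit is 1):
  pos 0: 11000 XOR 10011 = 01011
  pos 1: 10110 XOR 10011 = 00101
  pos 3: 10100 XOR 10011 = 00111
  pos 5: 11100 XOR 10011 = 01111
  pos 6: 11110 XOR 10011 = 01101
Remainder (last 4 bits) = 1101. This is the CRC / FCS.

1101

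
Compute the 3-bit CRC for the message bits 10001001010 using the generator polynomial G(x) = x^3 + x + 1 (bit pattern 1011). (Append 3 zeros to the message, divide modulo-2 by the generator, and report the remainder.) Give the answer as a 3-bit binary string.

010

Append 3 zeros: 10001001010000. Divide by 1011 (XOR where the leading bit is 1):
  pos 0: 1000 XOR 1011 = 0011
  pos 2: 1110 XOR 1011 = 0101
  pos 3: 1010 XOR 1011 = 0001
  pos 6: 1101 XOR 1011 = 0110
  pos 7: 1100 XOR 1011 = 0111
  pos 8: 1110 XOR 1011 = 0101
  pos 9: 1010 XOR 1011 = 0001
Remainder (last 3 bits) = 010. This is the CRC / FCS.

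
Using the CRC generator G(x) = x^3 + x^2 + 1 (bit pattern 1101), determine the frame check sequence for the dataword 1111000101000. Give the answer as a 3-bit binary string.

010

Append 3 zeros: 1111000101000000. Divide by 1101 (XOR where the leading bit is 1):
  pos 0: 1111 XOR 1101 = 0010
  pos 2: 1000 XOR 1101 = 0101
  pos 3: 1010 XOR 1101 = 0111
  pos 4: 1111 XOR 1101 = 0010
  pos 6: 1001 XOR 1101 = 0100
  pos 7: 1000 XOR 1101 = 0101
  pos 8: 1010 XOR 1101 = 0111
  pos 9: 1110 XOR 1101 = 0011
  pos 11: 1100 XOR 1101 = 0001
Remainder (last 3 bits) = 010. This is the CRC / FCS.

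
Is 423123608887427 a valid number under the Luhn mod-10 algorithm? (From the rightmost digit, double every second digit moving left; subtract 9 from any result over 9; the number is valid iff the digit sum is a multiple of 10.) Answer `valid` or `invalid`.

valid

From the right, keep odd positions and double even positions (subtract 9 from any doubled value over 9):
  doubled (positions 2,4,...): 4 5 7 0 6 2 4 → sum 28
  kept (positions 1,3,...): 7 4 8 8 6 2 3 4 → sum 42
Total = 70.
70 mod 10 = 0, so the number is valid.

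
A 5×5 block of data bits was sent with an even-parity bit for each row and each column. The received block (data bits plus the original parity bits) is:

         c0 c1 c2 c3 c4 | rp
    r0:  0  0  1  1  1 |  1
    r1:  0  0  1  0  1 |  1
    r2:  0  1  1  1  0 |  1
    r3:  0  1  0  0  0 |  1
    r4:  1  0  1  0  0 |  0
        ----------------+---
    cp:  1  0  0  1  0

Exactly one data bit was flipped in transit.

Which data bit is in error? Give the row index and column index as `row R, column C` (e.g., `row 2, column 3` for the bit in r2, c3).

Recompute each row's even parity and compare to rp:
  r0: data parity 1, sent rp 1 → ok
  r1: data parity 0, sent rp 1 → mismatch
  r2: data parity 1, sent rp 1 → ok
  r3: data parity 1, sent rp 1 → ok
  r4: data parity 0, sent rp 0 → ok
Recompute each column's even parity and compare to cp:
  c0: data parity 1, sent cp 1 → ok
  c1: data parity 0, sent cp 0 → ok
  c2: data parity 0, sent cp 0 → ok
  c3: data parity 0, sent cp 1 → mismatch
  c4: data parity 0, sent cp 0 → ok
Exactly one row (r1) and one column (c3) fail → the flipped bit is at their intersection.

row 1, column 3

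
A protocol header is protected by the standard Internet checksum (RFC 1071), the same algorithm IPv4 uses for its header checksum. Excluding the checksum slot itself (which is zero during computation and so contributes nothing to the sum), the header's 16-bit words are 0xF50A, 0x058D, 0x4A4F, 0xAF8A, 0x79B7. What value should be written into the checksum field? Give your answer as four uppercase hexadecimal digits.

One's-complement addition (fold any carry out of bit 15 back into bit 0):
  0xF50A + 0x058D = 0x0FA97
  0xFA97 + 0x4A4F = 0x144E6 → wrap carry → 0x44E7
  0x44E7 + 0xAF8A = 0x0F471
  0xF471 + 0x79B7 = 0x16E28 → wrap carry → 0x6E29
One's-complement sum = 0x6E29.
Checksum = ~0x6E29 & 0xFFFF = 0x91D6.

91D6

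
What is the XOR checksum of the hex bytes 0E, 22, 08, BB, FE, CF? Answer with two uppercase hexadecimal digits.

XOR the bytes together:
  start with 0x0E
  0x0E ⊕ 0x22 = 0x2C
  0x2C ⊕ 0x08 = 0x24
  0x24 ⊕ 0xBB = 0x9F
  0x9F ⊕ 0xFE = 0x61
  0x61 ⊕ 0xCF = 0xAE

AE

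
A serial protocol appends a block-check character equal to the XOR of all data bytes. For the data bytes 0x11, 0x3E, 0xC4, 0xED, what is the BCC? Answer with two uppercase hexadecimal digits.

06

XOR the bytes together:
  start with 0x11
  0x11 ⊕ 0x3E = 0x2F
  0x2F ⊕ 0xC4 = 0xEB
  0xEB ⊕ 0xED = 0x06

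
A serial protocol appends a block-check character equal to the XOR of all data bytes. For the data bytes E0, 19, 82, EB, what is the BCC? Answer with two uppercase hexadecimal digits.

XOR the bytes together:
  start with 0xE0
  0xE0 ⊕ 0x19 = 0xF9
  0xF9 ⊕ 0x82 = 0x7B
  0x7B ⊕ 0xEB = 0x90

90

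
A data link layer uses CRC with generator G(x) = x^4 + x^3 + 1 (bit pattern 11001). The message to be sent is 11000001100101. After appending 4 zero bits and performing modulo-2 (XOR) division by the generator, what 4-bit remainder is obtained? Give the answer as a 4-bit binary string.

1111

Append 4 zeros: 110000011001010000. Divide by 11001 (XOR where the leading bit is 1):
  pos 0: 11000 XOR 11001 = 00001
  pos 4: 10011 XOR 11001 = 01010
  pos 5: 10100 XOR 11001 = 01101
  pos 6: 11010 XOR 11001 = 00011
  pos 9: 11101 XOR 11001 = 00100
  pos 11: 10000 XOR 11001 = 01001
  pos 12: 10010 XOR 11001 = 01011
  pos 13: 10110 XOR 11001 = 01111
Remainder (last 4 bits) = 1111. This is the CRC / FCS.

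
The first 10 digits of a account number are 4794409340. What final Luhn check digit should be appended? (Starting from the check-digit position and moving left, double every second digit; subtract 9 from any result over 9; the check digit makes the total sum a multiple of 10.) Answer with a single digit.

1

Partial digits right→left: 0 4 3 9 0 4 4 9 7 4
Double every second digit counting from the check-digit position (so the 1st, 3rd, 5th, ... of the partial from the right).
  doubled (with −9 where >9): 0 6 0 8 5 → sum 19
  kept as-is: 4 9 4 9 4 → sum 30
Total = 19 + 30 = 49.
Check digit = (10 − (49 mod 10)) mod 10 = 1.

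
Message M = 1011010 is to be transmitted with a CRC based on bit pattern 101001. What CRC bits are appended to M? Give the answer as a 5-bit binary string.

11010

Append 5 zeros: 101101000000. Divide by 101001 (XOR where the leading bit is 1):
  pos 0: 101101 XOR 101001 = 000100
  pos 3: 100000 XOR 101001 = 001001
  pos 5: 100100 XOR 101001 = 001101
Remainder (last 5 bits) = 11010. This is the CRC / FCS.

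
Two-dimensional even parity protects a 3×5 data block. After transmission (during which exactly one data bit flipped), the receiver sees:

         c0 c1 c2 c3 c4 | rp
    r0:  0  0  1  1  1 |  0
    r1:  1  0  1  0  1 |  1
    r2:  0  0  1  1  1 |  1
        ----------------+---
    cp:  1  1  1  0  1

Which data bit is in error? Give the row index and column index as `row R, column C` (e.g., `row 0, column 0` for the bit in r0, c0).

row 0, column 1

Recompute each row's even parity and compare to rp:
  r0: data parity 1, sent rp 0 → mismatch
  r1: data parity 1, sent rp 1 → ok
  r2: data parity 1, sent rp 1 → ok
Recompute each column's even parity and compare to cp:
  c0: data parity 1, sent cp 1 → ok
  c1: data parity 0, sent cp 1 → mismatch
  c2: data parity 1, sent cp 1 → ok
  c3: data parity 0, sent cp 0 → ok
  c4: data parity 1, sent cp 1 → ok
Exactly one row (r0) and one column (c1) fail → the flipped bit is at their intersection.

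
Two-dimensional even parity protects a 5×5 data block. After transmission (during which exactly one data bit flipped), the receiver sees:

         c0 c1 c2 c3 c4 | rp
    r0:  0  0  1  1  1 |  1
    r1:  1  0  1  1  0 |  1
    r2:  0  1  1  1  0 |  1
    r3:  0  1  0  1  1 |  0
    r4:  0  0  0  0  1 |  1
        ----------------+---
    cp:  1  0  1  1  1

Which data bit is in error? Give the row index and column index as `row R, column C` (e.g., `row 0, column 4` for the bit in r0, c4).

row 3, column 3

Recompute each row's even parity and compare to rp:
  r0: data parity 1, sent rp 1 → ok
  r1: data parity 1, sent rp 1 → ok
  r2: data parity 1, sent rp 1 → ok
  r3: data parity 1, sent rp 0 → mismatch
  r4: data parity 1, sent rp 1 → ok
Recompute each column's even parity and compare to cp:
  c0: data parity 1, sent cp 1 → ok
  c1: data parity 0, sent cp 0 → ok
  c2: data parity 1, sent cp 1 → ok
  c3: data parity 0, sent cp 1 → mismatch
  c4: data parity 1, sent cp 1 → ok
Exactly one row (r3) and one column (c3) fail → the flipped bit is at their intersection.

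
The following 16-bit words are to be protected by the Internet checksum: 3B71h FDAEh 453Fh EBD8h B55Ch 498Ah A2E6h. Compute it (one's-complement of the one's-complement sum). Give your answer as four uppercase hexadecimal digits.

F3F9

One's-complement addition (fold any carry out of bit 15 back into bit 0):
  0x3B71 + 0xFDAE = 0x1391F → wrap carry → 0x3920
  0x3920 + 0x453F = 0x07E5F
  0x7E5F + 0xEBD8 = 0x16A37 → wrap carry → 0x6A38
  0x6A38 + 0xB55C = 0x11F94 → wrap carry → 0x1F95
  0x1F95 + 0x498A = 0x0691F
  0x691F + 0xA2E6 = 0x10C05 → wrap carry → 0x0C06
One's-complement sum = 0x0C06.
Checksum = ~0x0C06 & 0xFFFF = 0xF3F9.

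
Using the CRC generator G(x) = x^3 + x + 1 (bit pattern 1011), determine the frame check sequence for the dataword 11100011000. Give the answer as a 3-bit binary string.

000

Append 3 zeros: 11100011000000. Divide by 1011 (XOR where the leading bit is 1):
  pos 0: 1110 XOR 1011 = 0101
  pos 1: 1010 XOR 1011 = 0001
  pos 4: 1011 XOR 1011 = 0000
Remainder (last 3 bits) = 000. This is the CRC / FCS.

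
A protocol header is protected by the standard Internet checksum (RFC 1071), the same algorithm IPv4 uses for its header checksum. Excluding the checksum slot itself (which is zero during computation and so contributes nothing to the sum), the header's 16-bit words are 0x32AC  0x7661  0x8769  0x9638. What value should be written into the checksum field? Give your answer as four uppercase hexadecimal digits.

One's-complement addition (fold any carry out of bit 15 back into bit 0):
  0x32AC + 0x7661 = 0x0A90D
  0xA90D + 0x8769 = 0x13076 → wrap carry → 0x3077
  0x3077 + 0x9638 = 0x0C6AF
One's-complement sum = 0xC6AF.
Checksum = ~0xC6AF & 0xFFFF = 0x3950.

3950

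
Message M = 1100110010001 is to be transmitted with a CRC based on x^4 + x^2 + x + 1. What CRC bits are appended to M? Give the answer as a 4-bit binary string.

1010

Append 4 zeros: 11001100100010000. Divide by 10111 (XOR where the leading bit is 1):
  pos 0: 11001 XOR 10111 = 01110
  pos 1: 11101 XOR 10111 = 01010
  pos 2: 10100 XOR 10111 = 00011
  pos 5: 11010 XOR 10111 = 01101
  pos 6: 11010 XOR 10111 = 01101
  pos 7: 11010 XOR 10111 = 01101
  pos 8: 11011 XOR 10111 = 01100
  pos 9: 11000 XOR 10111 = 01111
  pos 10: 11110 XOR 10111 = 01001
  pos 11: 10010 XOR 10111 = 00101
Remainder (last 4 bits) = 1010. This is the CRC / FCS.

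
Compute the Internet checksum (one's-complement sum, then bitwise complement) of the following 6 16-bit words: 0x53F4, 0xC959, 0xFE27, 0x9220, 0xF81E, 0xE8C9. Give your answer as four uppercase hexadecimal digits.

One's-complement addition (fold any carry out of bit 15 back into bit 0):
  0x53F4 + 0xC959 = 0x11D4D → wrap carry → 0x1D4E
  0x1D4E + 0xFE27 = 0x11B75 → wrap carry → 0x1B76
  0x1B76 + 0x9220 = 0x0AD96
  0xAD96 + 0xF81E = 0x1A5B4 → wrap carry → 0xA5B5
  0xA5B5 + 0xE8C9 = 0x18E7E → wrap carry → 0x8E7F
One's-complement sum = 0x8E7F.
Checksum = ~0x8E7F & 0xFFFF = 0x7180.

7180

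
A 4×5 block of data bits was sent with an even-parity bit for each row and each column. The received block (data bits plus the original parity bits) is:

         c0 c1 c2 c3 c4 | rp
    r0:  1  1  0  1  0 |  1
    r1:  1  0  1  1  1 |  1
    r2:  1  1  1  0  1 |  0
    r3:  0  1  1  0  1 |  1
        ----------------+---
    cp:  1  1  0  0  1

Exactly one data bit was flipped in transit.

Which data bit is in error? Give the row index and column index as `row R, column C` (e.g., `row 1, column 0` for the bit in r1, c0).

row 1, column 2

Recompute each row's even parity and compare to rp:
  r0: data parity 1, sent rp 1 → ok
  r1: data parity 0, sent rp 1 → mismatch
  r2: data parity 0, sent rp 0 → ok
  r3: data parity 1, sent rp 1 → ok
Recompute each column's even parity and compare to cp:
  c0: data parity 1, sent cp 1 → ok
  c1: data parity 1, sent cp 1 → ok
  c2: data parity 1, sent cp 0 → mismatch
  c3: data parity 0, sent cp 0 → ok
  c4: data parity 1, sent cp 1 → ok
Exactly one row (r1) and one column (c2) fail → the flipped bit is at their intersection.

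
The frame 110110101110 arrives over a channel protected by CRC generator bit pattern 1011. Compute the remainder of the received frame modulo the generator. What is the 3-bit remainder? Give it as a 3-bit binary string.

100

Modulo-2 division of 110110101110 by 1011:
  pos 0: 1101 XOR 1011 = 0110
  pos 1: 1101 XOR 1011 = 0110
  pos 2: 1100 XOR 1011 = 0111
  pos 3: 1111 XOR 1011 = 0100
  pos 4: 1000 XOR 1011 = 0011
  pos 6: 1111 XOR 1011 = 0100
  pos 7: 1001 XOR 1011 = 0010
Remainder = 100 (nonzero — an error is detected).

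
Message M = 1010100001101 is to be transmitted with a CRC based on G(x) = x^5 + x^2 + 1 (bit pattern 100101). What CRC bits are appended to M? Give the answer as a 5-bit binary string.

01100

Append 5 zeros: 101010000110100000. Divide by 100101 (XOR where the leading bit is 1):
  pos 0: 101010 XOR 100101 = 001111
  pos 2: 111100 XOR 100101 = 011001
  pos 3: 110010 XOR 100101 = 010111
  pos 4: 101111 XOR 100101 = 001010
  pos 6: 101010 XOR 100101 = 001111
  pos 8: 111110 XOR 100101 = 011011
  pos 9: 110110 XOR 100101 = 010011
  pos 10: 100110 XOR 100101 = 000011
Remainder (last 5 bits) = 01100. This is the CRC / FCS.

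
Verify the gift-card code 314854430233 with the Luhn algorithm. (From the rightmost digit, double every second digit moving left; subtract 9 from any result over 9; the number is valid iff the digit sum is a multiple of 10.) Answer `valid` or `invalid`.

From the right, keep odd positions and double even positions (subtract 9 from any doubled value over 9):
  doubled (positions 2,4,...): 6 0 8 1 8 6 → sum 29
  kept (positions 1,3,...): 3 2 3 4 8 1 → sum 21
Total = 50.
50 mod 10 = 0, so the number is valid.

valid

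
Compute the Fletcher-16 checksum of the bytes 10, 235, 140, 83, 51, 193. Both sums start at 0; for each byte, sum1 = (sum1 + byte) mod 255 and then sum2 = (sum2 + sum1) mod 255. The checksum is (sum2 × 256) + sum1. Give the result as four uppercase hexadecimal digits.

Running sums (mod 255):
  after byte 0 (10): sum1=10, sum2=10
  after byte 1 (235): sum1=245, sum2=0
  after byte 2 (140): sum1=130, sum2=130
  after byte 3 (83): sum1=213, sum2=88
  after byte 4 (51): sum1=9, sum2=97
  after byte 5 (193): sum1=202, sum2=44
Checksum = sum2·256 + sum1 = 44·256 + 202 = 11466 = 0x2CCA.

2CCA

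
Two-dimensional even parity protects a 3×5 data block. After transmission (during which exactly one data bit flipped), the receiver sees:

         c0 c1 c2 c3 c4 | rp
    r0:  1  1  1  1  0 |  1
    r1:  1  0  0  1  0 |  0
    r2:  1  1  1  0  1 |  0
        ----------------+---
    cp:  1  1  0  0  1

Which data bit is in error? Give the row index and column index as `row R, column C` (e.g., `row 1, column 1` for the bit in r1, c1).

row 0, column 1

Recompute each row's even parity and compare to rp:
  r0: data parity 0, sent rp 1 → mismatch
  r1: data parity 0, sent rp 0 → ok
  r2: data parity 0, sent rp 0 → ok
Recompute each column's even parity and compare to cp:
  c0: data parity 1, sent cp 1 → ok
  c1: data parity 0, sent cp 1 → mismatch
  c2: data parity 0, sent cp 0 → ok
  c3: data parity 0, sent cp 0 → ok
  c4: data parity 1, sent cp 1 → ok
Exactly one row (r0) and one column (c1) fail → the flipped bit is at their intersection.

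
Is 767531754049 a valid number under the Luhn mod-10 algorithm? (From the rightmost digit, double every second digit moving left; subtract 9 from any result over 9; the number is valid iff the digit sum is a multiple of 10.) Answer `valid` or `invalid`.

invalid

From the right, keep odd positions and double even positions (subtract 9 from any doubled value over 9):
  doubled (positions 2,4,...): 8 8 5 6 5 5 → sum 37
  kept (positions 1,3,...): 9 0 5 1 5 6 → sum 26
Total = 63.
63 mod 10 = 3, so the number is invalid.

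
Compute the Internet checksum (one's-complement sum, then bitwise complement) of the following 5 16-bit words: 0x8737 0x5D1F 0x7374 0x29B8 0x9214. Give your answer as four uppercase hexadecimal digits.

One's-complement addition (fold any carry out of bit 15 back into bit 0):
  0x8737 + 0x5D1F = 0x0E456
  0xE456 + 0x7374 = 0x157CA → wrap carry → 0x57CB
  0x57CB + 0x29B8 = 0x08183
  0x8183 + 0x9214 = 0x11397 → wrap carry → 0x1398
One's-complement sum = 0x1398.
Checksum = ~0x1398 & 0xFFFF = 0xEC67.

EC67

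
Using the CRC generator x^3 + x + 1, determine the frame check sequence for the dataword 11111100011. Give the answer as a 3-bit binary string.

100

Append 3 zeros: 11111100011000. Divide by 1011 (XOR where the leading bit is 1):
  pos 0: 1111 XOR 1011 = 0100
  pos 1: 1001 XOR 1011 = 0010
  pos 3: 1010 XOR 1011 = 0001
  pos 6: 1001 XOR 1011 = 0010
  pos 8: 1010 XOR 1011 = 0001
Remainder (last 3 bits) = 100. This is the CRC / FCS.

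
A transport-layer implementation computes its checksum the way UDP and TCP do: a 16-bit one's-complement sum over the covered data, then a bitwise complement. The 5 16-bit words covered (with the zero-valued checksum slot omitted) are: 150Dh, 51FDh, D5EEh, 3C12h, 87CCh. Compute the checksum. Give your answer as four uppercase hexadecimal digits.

FF27

One's-complement addition (fold any carry out of bit 15 back into bit 0):
  0x150D + 0x51FD = 0x0670A
  0x670A + 0xD5EE = 0x13CF8 → wrap carry → 0x3CF9
  0x3CF9 + 0x3C12 = 0x0790B
  0x790B + 0x87CC = 0x100D7 → wrap carry → 0x00D8
One's-complement sum = 0x00D8.
Checksum = ~0x00D8 & 0xFFFF = 0xFF27.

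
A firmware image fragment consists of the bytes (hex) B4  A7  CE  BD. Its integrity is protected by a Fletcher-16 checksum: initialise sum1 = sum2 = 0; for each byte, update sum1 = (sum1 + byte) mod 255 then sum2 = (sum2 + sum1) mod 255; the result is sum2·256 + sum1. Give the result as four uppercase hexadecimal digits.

Running sums (mod 255):
  after byte 0 (B4): sum1=180, sum2=180
  after byte 1 (A7): sum1=92, sum2=17
  after byte 2 (CE): sum1=43, sum2=60
  after byte 3 (BD): sum1=232, sum2=37
Checksum = sum2·256 + sum1 = 37·256 + 232 = 9704 = 0x25E8.

25E8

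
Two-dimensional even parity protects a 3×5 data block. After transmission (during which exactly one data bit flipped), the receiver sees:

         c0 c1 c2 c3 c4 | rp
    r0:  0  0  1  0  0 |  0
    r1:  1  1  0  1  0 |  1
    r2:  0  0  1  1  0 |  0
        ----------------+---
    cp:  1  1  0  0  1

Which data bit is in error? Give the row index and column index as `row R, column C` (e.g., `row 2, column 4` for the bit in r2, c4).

row 0, column 4

Recompute each row's even parity and compare to rp:
  r0: data parity 1, sent rp 0 → mismatch
  r1: data parity 1, sent rp 1 → ok
  r2: data parity 0, sent rp 0 → ok
Recompute each column's even parity and compare to cp:
  c0: data parity 1, sent cp 1 → ok
  c1: data parity 1, sent cp 1 → ok
  c2: data parity 0, sent cp 0 → ok
  c3: data parity 0, sent cp 0 → ok
  c4: data parity 0, sent cp 1 → mismatch
Exactly one row (r0) and one column (c4) fail → the flipped bit is at their intersection.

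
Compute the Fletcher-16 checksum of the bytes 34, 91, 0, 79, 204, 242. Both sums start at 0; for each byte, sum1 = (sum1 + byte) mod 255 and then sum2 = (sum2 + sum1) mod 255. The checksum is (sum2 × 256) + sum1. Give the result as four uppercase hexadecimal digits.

108C

Running sums (mod 255):
  after byte 0 (34): sum1=34, sum2=34
  after byte 1 (91): sum1=125, sum2=159
  after byte 2 (0): sum1=125, sum2=29
  after byte 3 (79): sum1=204, sum2=233
  after byte 4 (204): sum1=153, sum2=131
  after byte 5 (242): sum1=140, sum2=16
Checksum = sum2·256 + sum1 = 16·256 + 140 = 4236 = 0x108C.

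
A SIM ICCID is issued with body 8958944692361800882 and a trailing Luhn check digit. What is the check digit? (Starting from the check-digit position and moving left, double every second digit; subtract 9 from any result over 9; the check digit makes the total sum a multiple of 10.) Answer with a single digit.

Partial digits right→left: 2 8 8 0 0 8 1 6 3 2 9 6 4 4 9 8 5 9 8
Double every second digit counting from the check-digit position (so the 1st, 3rd, 5th, ... of the partial from the right).
  doubled (with −9 where >9): 4 7 0 2 6 9 8 9 1 7 → sum 53
  kept as-is: 8 0 8 6 2 6 4 8 9 → sum 51
Total = 53 + 51 = 104.
Check digit = (10 − (104 mod 10)) mod 10 = 6.

6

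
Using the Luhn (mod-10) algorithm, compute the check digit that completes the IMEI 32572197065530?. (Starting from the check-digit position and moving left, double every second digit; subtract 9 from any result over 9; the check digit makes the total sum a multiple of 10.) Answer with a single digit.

Partial digits right→left: 0 3 5 5 6 0 7 9 1 2 7 5 2 3
Double every second digit counting from the check-digit position (so the 1st, 3rd, 5th, ... of the partial from the right).
  doubled (with −9 where >9): 0 1 3 5 2 5 4 → sum 20
  kept as-is: 3 5 0 9 2 5 3 → sum 27
Total = 20 + 27 = 47.
Check digit = (10 − (47 mod 10)) mod 10 = 3.

3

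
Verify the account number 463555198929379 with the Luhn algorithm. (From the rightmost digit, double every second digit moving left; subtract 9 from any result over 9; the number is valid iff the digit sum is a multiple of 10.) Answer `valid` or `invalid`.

invalid

From the right, keep odd positions and double even positions (subtract 9 from any doubled value over 9):
  doubled (positions 2,4,...): 5 9 9 9 1 1 3 → sum 37
  kept (positions 1,3,...): 9 3 2 8 1 5 3 4 → sum 35
Total = 72.
72 mod 10 = 2, so the number is invalid.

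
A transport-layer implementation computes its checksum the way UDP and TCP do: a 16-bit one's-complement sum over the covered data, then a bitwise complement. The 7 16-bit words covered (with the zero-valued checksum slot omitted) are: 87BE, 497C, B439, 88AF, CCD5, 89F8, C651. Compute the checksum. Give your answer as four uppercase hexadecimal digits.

D4BB

One's-complement addition (fold any carry out of bit 15 back into bit 0):
  0x87BE + 0x497C = 0x0D13A
  0xD13A + 0xB439 = 0x18573 → wrap carry → 0x8574
  0x8574 + 0x88AF = 0x10E23 → wrap carry → 0x0E24
  0x0E24 + 0xCCD5 = 0x0DAF9
  0xDAF9 + 0x89F8 = 0x164F1 → wrap carry → 0x64F2
  0x64F2 + 0xC651 = 0x12B43 → wrap carry → 0x2B44
One's-complement sum = 0x2B44.
Checksum = ~0x2B44 & 0xFFFF = 0xD4BB.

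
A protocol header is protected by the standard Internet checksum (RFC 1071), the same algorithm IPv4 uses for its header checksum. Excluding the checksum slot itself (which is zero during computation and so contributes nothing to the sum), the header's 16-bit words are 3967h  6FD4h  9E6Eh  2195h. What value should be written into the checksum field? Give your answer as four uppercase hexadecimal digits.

One's-complement addition (fold any carry out of bit 15 back into bit 0):
  0x3967 + 0x6FD4 = 0x0A93B
  0xA93B + 0x9E6E = 0x147A9 → wrap carry → 0x47AA
  0x47AA + 0x2195 = 0x0693F
One's-complement sum = 0x693F.
Checksum = ~0x693F & 0xFFFF = 0x96C0.

96C0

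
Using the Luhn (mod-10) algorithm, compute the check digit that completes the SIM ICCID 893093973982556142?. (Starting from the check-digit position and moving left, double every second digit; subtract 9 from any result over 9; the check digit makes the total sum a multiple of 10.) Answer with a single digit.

Partial digits right→left: 2 4 1 6 5 5 2 8 9 3 7 9 3 9 0 3 9 8
Double every second digit counting from the check-digit position (so the 1st, 3rd, 5th, ... of the partial from the right).
  doubled (with −9 where >9): 4 2 1 4 9 5 6 0 9 → sum 40
  kept as-is: 4 6 5 8 3 9 9 3 8 → sum 55
Total = 40 + 55 = 95.
Check digit = (10 − (95 mod 10)) mod 10 = 5.

5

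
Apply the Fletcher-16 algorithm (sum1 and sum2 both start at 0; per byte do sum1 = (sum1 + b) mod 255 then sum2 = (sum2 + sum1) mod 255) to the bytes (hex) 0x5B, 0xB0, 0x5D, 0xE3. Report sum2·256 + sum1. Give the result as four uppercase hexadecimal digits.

Running sums (mod 255):
  after byte 0 (0x5B): sum1=91, sum2=91
  after byte 1 (0xB0): sum1=12, sum2=103
  after byte 2 (0x5D): sum1=105, sum2=208
  after byte 3 (0xE3): sum1=77, sum2=30
Checksum = sum2·256 + sum1 = 30·256 + 77 = 7757 = 0x1E4D.

1E4D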